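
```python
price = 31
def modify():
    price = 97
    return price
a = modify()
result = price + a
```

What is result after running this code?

Step 1: Global price = 31. modify() returns local price = 97.
Step 2: a = 97. Global price still = 31.
Step 3: result = 31 + 97 = 128

The answer is 128.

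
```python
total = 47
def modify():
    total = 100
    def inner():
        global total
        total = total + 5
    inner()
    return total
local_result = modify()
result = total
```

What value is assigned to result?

Step 1: Global total = 47. modify() creates local total = 100.
Step 2: inner() declares global total and adds 5: global total = 47 + 5 = 52.
Step 3: modify() returns its local total = 100 (unaffected by inner).
Step 4: result = global total = 52

The answer is 52.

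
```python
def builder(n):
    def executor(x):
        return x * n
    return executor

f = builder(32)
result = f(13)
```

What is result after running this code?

Step 1: builder(32) creates a closure capturing n = 32.
Step 2: f(13) computes 13 * 32 = 416.
Step 3: result = 416

The answer is 416.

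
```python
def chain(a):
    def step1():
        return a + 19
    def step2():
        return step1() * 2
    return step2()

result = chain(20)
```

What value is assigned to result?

Step 1: chain(20) captures a = 20.
Step 2: step2() calls step1() which returns 20 + 19 = 39.
Step 3: step2() returns 39 * 2 = 78

The answer is 78.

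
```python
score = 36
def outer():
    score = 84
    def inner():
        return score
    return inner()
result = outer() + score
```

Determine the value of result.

Step 1: Global score = 36. outer() shadows with score = 84.
Step 2: inner() returns enclosing score = 84. outer() = 84.
Step 3: result = 84 + global score (36) = 120

The answer is 120.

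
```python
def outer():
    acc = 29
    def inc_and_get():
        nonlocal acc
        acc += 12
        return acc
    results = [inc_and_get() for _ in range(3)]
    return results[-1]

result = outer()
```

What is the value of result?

Step 1: acc = 29.
Step 2: Three calls to inc_and_get(), each adding 12.
Step 3: Last value = 29 + 12 * 3 = 65

The answer is 65.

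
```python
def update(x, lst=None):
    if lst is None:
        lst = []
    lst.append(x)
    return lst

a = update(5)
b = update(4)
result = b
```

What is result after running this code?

Step 1: None default with guard creates a NEW list each call.
Step 2: a = [5] (fresh list). b = [4] (another fresh list).
Step 3: result = [4] (this is the fix for mutable default)

The answer is [4].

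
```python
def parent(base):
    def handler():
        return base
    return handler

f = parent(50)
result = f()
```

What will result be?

Step 1: parent(50) creates closure capturing base = 50.
Step 2: f() returns the captured base = 50.
Step 3: result = 50

The answer is 50.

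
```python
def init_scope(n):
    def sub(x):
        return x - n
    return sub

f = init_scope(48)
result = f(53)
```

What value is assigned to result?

Step 1: init_scope(48) creates a closure capturing n = 48.
Step 2: f(53) computes 53 - 48 = 5.
Step 3: result = 5

The answer is 5.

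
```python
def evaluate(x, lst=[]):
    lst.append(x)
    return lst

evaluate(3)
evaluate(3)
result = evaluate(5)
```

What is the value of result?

Step 1: Mutable default argument gotcha! The list [] is created once.
Step 2: Each call appends to the SAME list: [3], [3, 3], [3, 3, 5].
Step 3: result = [3, 3, 5]

The answer is [3, 3, 5].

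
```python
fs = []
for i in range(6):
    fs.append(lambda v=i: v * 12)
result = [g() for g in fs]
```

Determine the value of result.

Step 1: Default arg v=i captures i at each iteration.
Step 2: fs[k] has v defaulting to k, returns k * 12.
Step 3: result = [0, 12, 24, 36, 48, 60]

The answer is [0, 12, 24, 36, 48, 60].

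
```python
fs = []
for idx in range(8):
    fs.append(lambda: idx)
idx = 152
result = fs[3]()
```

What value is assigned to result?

Step 1: Lambdas capture the variable idx by reference, not by value.
Step 2: After the loop, idx is reassigned to 152.
Step 3: fs[3]() looks up the current idx = 152. result = 152

The answer is 152.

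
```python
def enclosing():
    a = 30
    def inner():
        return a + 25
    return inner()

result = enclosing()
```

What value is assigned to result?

Step 1: enclosing() defines a = 30.
Step 2: inner() reads a = 30 from enclosing scope, returns 30 + 25 = 55.
Step 3: result = 55

The answer is 55.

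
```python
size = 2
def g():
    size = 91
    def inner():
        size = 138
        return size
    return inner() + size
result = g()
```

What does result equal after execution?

Step 1: g() has local size = 91. inner() has local size = 138.
Step 2: inner() returns its local size = 138.
Step 3: g() returns 138 + its own size (91) = 229

The answer is 229.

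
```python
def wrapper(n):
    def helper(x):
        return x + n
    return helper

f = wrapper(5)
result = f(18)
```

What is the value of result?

Step 1: wrapper(5) creates a closure that captures n = 5.
Step 2: f(18) calls the closure with x = 18, returning 18 + 5 = 23.
Step 3: result = 23

The answer is 23.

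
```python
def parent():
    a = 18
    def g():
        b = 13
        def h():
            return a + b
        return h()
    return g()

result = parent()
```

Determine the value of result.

Step 1: parent() defines a = 18. g() defines b = 13.
Step 2: h() accesses both from enclosing scopes: a = 18, b = 13.
Step 3: result = 18 + 13 = 31

The answer is 31.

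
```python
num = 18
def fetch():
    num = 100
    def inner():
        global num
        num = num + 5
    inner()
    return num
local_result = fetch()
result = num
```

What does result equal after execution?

Step 1: Global num = 18. fetch() creates local num = 100.
Step 2: inner() declares global num and adds 5: global num = 18 + 5 = 23.
Step 3: fetch() returns its local num = 100 (unaffected by inner).
Step 4: result = global num = 23

The answer is 23.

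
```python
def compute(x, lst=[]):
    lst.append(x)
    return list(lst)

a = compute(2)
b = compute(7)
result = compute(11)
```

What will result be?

Step 1: Default list is shared. list() creates copies for return values.
Step 2: Internal list grows: [2] -> [2, 7] -> [2, 7, 11].
Step 3: result = [2, 7, 11]

The answer is [2, 7, 11].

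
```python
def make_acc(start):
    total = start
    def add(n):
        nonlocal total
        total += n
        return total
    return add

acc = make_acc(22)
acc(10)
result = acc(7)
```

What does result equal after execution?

Step 1: make_acc(22) creates closure with total = 22.
Step 2: First acc(10): total = 22 + 10 = 32.
Step 3: Second acc(7): total = 32 + 7 = 39. result = 39

The answer is 39.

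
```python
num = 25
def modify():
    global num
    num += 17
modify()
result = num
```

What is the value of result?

Step 1: num = 25 globally.
Step 2: modify() modifies global num: num += 17 = 42.
Step 3: result = 42

The answer is 42.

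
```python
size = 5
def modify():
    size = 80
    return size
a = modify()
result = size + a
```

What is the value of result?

Step 1: Global size = 5. modify() returns local size = 80.
Step 2: a = 80. Global size still = 5.
Step 3: result = 5 + 80 = 85

The answer is 85.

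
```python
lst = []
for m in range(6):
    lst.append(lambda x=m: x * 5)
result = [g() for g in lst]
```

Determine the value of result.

Step 1: Default arg x=m captures m at each iteration.
Step 2: lst[k] has x defaulting to k, returns k * 5.
Step 3: result = [0, 5, 10, 15, 20, 25]

The answer is [0, 5, 10, 15, 20, 25].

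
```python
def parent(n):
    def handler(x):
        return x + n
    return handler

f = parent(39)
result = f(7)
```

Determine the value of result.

Step 1: parent(39) creates a closure that captures n = 39.
Step 2: f(7) calls the closure with x = 7, returning 7 + 39 = 46.
Step 3: result = 46

The answer is 46.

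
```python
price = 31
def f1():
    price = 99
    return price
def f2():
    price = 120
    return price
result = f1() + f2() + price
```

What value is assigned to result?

Step 1: Each function shadows global price with its own local.
Step 2: f1() returns 99, f2() returns 120.
Step 3: Global price = 31 is unchanged. result = 99 + 120 + 31 = 250

The answer is 250.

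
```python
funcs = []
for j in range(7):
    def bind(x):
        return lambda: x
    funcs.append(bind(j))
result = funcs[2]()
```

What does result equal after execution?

Step 1: bind(j) creates a new scope capturing x = j at call time.
Step 2: funcs[2] = bind(2), so its lambda captures x = 2.
Step 3: result = 2 (closure factory fixes late binding)

The answer is 2.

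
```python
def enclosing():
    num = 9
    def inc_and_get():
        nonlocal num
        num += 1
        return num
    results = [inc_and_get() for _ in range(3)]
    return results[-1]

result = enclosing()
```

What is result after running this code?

Step 1: num = 9.
Step 2: Three calls to inc_and_get(), each adding 1.
Step 3: Last value = 9 + 1 * 3 = 12

The answer is 12.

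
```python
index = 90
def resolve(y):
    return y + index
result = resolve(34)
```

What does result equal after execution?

Step 1: index = 90 is defined globally.
Step 2: resolve(34) uses parameter y = 34 and looks up index from global scope = 90.
Step 3: result = 34 + 90 = 124

The answer is 124.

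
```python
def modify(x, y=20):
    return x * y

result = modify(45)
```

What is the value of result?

Step 1: modify(45) uses default y = 20.
Step 2: Returns 45 * 20 = 900.
Step 3: result = 900

The answer is 900.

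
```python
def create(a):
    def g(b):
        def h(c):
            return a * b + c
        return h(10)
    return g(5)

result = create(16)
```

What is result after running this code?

Step 1: a = 16, b = 5, c = 10.
Step 2: h() computes a * b + c = 16 * 5 + 10 = 90.
Step 3: result = 90

The answer is 90.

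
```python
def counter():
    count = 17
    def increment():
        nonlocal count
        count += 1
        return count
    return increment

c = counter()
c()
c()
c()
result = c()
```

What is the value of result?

Step 1: counter() creates closure with count = 17.
Step 2: Each c() call increments count via nonlocal. After 4 calls: 17 + 4 = 21.
Step 3: result = 21

The answer is 21.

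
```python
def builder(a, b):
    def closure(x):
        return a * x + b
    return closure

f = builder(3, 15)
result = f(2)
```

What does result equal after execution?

Step 1: builder(3, 15) captures a = 3, b = 15.
Step 2: f(2) computes 3 * 2 + 15 = 21.
Step 3: result = 21

The answer is 21.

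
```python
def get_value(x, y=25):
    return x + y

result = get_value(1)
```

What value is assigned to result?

Step 1: get_value(1) uses default y = 25.
Step 2: Returns 1 + 25 = 26.
Step 3: result = 26

The answer is 26.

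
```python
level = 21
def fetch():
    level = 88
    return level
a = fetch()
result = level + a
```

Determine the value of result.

Step 1: Global level = 21. fetch() returns local level = 88.
Step 2: a = 88. Global level still = 21.
Step 3: result = 21 + 88 = 109

The answer is 109.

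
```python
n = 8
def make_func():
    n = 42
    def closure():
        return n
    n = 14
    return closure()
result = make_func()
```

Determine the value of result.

Step 1: make_func() sets n = 42, then later n = 14.
Step 2: closure() is called after n is reassigned to 14. Closures capture variables by reference, not by value.
Step 3: result = 14

The answer is 14.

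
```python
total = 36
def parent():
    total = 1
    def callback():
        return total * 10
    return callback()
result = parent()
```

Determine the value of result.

Step 1: parent() shadows global total with total = 1.
Step 2: callback() finds total = 1 in enclosing scope, computes 1 * 10 = 10.
Step 3: result = 10

The answer is 10.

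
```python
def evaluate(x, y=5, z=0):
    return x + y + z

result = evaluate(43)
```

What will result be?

Step 1: evaluate(43) uses defaults y = 5, z = 0.
Step 2: Returns 43 + 5 + 0 = 48.
Step 3: result = 48

The answer is 48.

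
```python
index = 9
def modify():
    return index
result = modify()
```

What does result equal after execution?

Step 1: index = 9 is defined in the global scope.
Step 2: modify() looks up index. No local index exists, so Python checks the global scope via LEGB rule and finds index = 9.
Step 3: result = 9

The answer is 9.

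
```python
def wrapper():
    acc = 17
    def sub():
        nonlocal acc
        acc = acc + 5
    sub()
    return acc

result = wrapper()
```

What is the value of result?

Step 1: wrapper() sets acc = 17.
Step 2: sub() uses nonlocal to modify acc in wrapper's scope: acc = 17 + 5 = 22.
Step 3: wrapper() returns the modified acc = 22

The answer is 22.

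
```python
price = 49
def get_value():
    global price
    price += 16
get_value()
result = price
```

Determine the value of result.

Step 1: price = 49 globally.
Step 2: get_value() modifies global price: price += 16 = 65.
Step 3: result = 65

The answer is 65.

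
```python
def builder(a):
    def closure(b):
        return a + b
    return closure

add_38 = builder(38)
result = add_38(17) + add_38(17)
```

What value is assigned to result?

Step 1: add_38 captures a = 38.
Step 2: add_38(17) = 38 + 17 = 55, called twice.
Step 3: result = 55 + 55 = 110

The answer is 110.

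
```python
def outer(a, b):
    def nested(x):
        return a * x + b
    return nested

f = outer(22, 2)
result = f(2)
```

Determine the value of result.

Step 1: outer(22, 2) captures a = 22, b = 2.
Step 2: f(2) computes 22 * 2 + 2 = 46.
Step 3: result = 46

The answer is 46.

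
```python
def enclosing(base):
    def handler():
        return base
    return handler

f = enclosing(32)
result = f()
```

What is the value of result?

Step 1: enclosing(32) creates closure capturing base = 32.
Step 2: f() returns the captured base = 32.
Step 3: result = 32

The answer is 32.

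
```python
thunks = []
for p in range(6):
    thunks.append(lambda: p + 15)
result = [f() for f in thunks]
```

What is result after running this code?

Step 1: All lambdas capture p by reference. After the loop, p = 5.
Step 2: Each call returns 5 + 15 = 20.
Step 3: result = [20, 20, 20, 20, 20, 20]

The answer is [20, 20, 20, 20, 20, 20].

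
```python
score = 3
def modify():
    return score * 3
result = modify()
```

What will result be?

Step 1: score = 3 is defined globally.
Step 2: modify() looks up score from global scope = 3, then computes 3 * 3 = 9.
Step 3: result = 9

The answer is 9.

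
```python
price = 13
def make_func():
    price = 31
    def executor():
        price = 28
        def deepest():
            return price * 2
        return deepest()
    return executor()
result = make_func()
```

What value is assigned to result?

Step 1: deepest() looks up price through LEGB: not local, finds price = 28 in enclosing executor().
Step 2: Returns 28 * 2 = 56.
Step 3: result = 56

The answer is 56.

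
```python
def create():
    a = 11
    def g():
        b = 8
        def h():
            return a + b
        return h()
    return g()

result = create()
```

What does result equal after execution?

Step 1: create() defines a = 11. g() defines b = 8.
Step 2: h() accesses both from enclosing scopes: a = 11, b = 8.
Step 3: result = 11 + 8 = 19

The answer is 19.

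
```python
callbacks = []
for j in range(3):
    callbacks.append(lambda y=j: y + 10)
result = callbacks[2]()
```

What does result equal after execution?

Step 1: Default argument y=j captures j's value at definition time.
Step 2: callbacks[2] was defined when j = 2, so y defaults to 2.
Step 3: result = 2 + 10 = 12 (default arg fixes the late binding issue)

The answer is 12.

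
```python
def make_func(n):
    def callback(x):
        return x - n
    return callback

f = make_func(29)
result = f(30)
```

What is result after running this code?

Step 1: make_func(29) creates a closure capturing n = 29.
Step 2: f(30) computes 30 - 29 = 1.
Step 3: result = 1

The answer is 1.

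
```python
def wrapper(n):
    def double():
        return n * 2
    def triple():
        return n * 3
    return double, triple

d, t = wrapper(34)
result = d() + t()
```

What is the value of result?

Step 1: Both closures capture the same n = 34.
Step 2: d() = 34 * 2 = 68, t() = 34 * 3 = 102.
Step 3: result = 68 + 102 = 170

The answer is 170.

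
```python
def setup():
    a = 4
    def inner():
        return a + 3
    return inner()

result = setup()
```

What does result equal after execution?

Step 1: setup() defines a = 4.
Step 2: inner() reads a = 4 from enclosing scope, returns 4 + 3 = 7.
Step 3: result = 7

The answer is 7.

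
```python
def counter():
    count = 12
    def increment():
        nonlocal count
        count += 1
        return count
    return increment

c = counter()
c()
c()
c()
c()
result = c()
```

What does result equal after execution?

Step 1: counter() creates closure with count = 12.
Step 2: Each c() call increments count via nonlocal. After 5 calls: 12 + 5 = 17.
Step 3: result = 17

The answer is 17.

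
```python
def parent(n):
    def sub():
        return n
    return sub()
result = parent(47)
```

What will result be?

Step 1: parent(47) binds parameter n = 47.
Step 2: sub() looks up n in enclosing scope and finds the parameter n = 47.
Step 3: result = 47

The answer is 47.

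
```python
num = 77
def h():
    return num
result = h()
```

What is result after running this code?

Step 1: num = 77 is defined in the global scope.
Step 2: h() looks up num. No local num exists, so Python checks the global scope via LEGB rule and finds num = 77.
Step 3: result = 77

The answer is 77.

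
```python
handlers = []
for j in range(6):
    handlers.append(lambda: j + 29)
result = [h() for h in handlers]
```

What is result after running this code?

Step 1: All lambdas capture j by reference. After the loop, j = 5.
Step 2: Each call returns 5 + 29 = 34.
Step 3: result = [34, 34, 34, 34, 34, 34]

The answer is [34, 34, 34, 34, 34, 34].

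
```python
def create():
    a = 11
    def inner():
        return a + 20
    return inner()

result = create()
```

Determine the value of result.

Step 1: create() defines a = 11.
Step 2: inner() reads a = 11 from enclosing scope, returns 11 + 20 = 31.
Step 3: result = 31

The answer is 31.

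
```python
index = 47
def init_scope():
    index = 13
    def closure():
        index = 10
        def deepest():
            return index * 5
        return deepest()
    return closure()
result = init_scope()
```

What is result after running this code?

Step 1: deepest() looks up index through LEGB: not local, finds index = 10 in enclosing closure().
Step 2: Returns 10 * 5 = 50.
Step 3: result = 50

The answer is 50.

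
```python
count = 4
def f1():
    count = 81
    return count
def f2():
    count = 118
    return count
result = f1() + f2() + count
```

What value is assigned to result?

Step 1: Each function shadows global count with its own local.
Step 2: f1() returns 81, f2() returns 118.
Step 3: Global count = 4 is unchanged. result = 81 + 118 + 4 = 203

The answer is 203.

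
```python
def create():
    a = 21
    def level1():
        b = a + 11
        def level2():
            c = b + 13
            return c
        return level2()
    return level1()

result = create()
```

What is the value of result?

Step 1: a = 21. b = a + 11 = 32.
Step 2: c = b + 13 = 32 + 13 = 45.
Step 3: result = 45

The answer is 45.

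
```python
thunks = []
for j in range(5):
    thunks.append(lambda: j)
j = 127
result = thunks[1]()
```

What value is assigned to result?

Step 1: Lambdas capture the variable j by reference, not by value.
Step 2: After the loop, j is reassigned to 127.
Step 3: thunks[1]() looks up the current j = 127. result = 127

The answer is 127.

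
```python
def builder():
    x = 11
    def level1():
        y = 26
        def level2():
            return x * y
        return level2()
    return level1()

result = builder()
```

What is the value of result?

Step 1: x = 11 in builder. y = 26 in level1.
Step 2: level2() reads x = 11 and y = 26 from enclosing scopes.
Step 3: result = 11 * 26 = 286

The answer is 286.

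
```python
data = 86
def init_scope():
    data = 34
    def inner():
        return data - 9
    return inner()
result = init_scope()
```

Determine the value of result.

Step 1: init_scope() shadows global data with data = 34.
Step 2: inner() finds data = 34 in enclosing scope, computes 34 - 9 = 25.
Step 3: result = 25

The answer is 25.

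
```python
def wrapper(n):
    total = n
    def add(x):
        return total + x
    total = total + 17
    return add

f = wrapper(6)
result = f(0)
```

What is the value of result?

Step 1: wrapper(6) sets total = 6, then total = 6 + 17 = 23.
Step 2: Closures capture by reference, so add sees total = 23.
Step 3: f(0) returns 23 + 0 = 23

The answer is 23.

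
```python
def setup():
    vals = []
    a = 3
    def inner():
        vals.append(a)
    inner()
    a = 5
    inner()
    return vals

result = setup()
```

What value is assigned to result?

Step 1: a = 3. inner() appends current a to vals.
Step 2: First inner(): appends 3. Then a = 5.
Step 3: Second inner(): appends 5 (closure sees updated a). result = [3, 5]

The answer is [3, 5].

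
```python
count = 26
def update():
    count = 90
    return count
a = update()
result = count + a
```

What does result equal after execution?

Step 1: Global count = 26. update() returns local count = 90.
Step 2: a = 90. Global count still = 26.
Step 3: result = 26 + 90 = 116

The answer is 116.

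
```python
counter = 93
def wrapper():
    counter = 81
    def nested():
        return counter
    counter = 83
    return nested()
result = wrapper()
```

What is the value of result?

Step 1: wrapper() sets counter = 81, then later counter = 83.
Step 2: nested() is called after counter is reassigned to 83. Closures capture variables by reference, not by value.
Step 3: result = 83

The answer is 83.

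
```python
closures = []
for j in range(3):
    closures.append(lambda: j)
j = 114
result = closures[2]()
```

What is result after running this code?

Step 1: Lambdas capture the variable j by reference, not by value.
Step 2: After the loop, j is reassigned to 114.
Step 3: closures[2]() looks up the current j = 114. result = 114

The answer is 114.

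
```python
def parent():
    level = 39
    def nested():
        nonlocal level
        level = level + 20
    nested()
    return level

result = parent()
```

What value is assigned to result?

Step 1: parent() sets level = 39.
Step 2: nested() uses nonlocal to modify level in parent's scope: level = 39 + 20 = 59.
Step 3: parent() returns the modified level = 59

The answer is 59.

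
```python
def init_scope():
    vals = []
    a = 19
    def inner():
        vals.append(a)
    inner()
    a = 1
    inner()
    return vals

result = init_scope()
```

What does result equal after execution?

Step 1: a = 19. inner() appends current a to vals.
Step 2: First inner(): appends 19. Then a = 1.
Step 3: Second inner(): appends 1 (closure sees updated a). result = [19, 1]

The answer is [19, 1].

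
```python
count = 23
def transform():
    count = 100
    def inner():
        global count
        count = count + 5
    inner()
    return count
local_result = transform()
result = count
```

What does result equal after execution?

Step 1: Global count = 23. transform() creates local count = 100.
Step 2: inner() declares global count and adds 5: global count = 23 + 5 = 28.
Step 3: transform() returns its local count = 100 (unaffected by inner).
Step 4: result = global count = 28

The answer is 28.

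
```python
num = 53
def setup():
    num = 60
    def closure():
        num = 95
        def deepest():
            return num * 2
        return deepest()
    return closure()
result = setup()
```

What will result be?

Step 1: deepest() looks up num through LEGB: not local, finds num = 95 in enclosing closure().
Step 2: Returns 95 * 2 = 190.
Step 3: result = 190

The answer is 190.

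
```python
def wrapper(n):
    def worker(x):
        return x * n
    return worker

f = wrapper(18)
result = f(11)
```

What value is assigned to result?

Step 1: wrapper(18) creates a closure capturing n = 18.
Step 2: f(11) computes 11 * 18 = 198.
Step 3: result = 198

The answer is 198.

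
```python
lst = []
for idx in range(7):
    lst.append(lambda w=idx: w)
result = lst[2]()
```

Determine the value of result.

Step 1: Default argument w=idx captures idx's value at each iteration.
Step 2: lst[2] captured w = 2 when idx was 2.
Step 3: result = 2

The answer is 2.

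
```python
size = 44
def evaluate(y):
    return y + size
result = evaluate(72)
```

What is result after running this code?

Step 1: size = 44 is defined globally.
Step 2: evaluate(72) uses parameter y = 72 and looks up size from global scope = 44.
Step 3: result = 72 + 44 = 116

The answer is 116.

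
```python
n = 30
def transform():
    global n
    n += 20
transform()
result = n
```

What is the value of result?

Step 1: n = 30 globally.
Step 2: transform() modifies global n: n += 20 = 50.
Step 3: result = 50

The answer is 50.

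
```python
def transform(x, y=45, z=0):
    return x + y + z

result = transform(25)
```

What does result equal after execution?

Step 1: transform(25) uses defaults y = 45, z = 0.
Step 2: Returns 25 + 45 + 0 = 70.
Step 3: result = 70

The answer is 70.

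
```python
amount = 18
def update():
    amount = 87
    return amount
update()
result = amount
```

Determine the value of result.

Step 1: amount = 18 globally.
Step 2: update() creates a LOCAL amount = 87 (no global keyword!).
Step 3: The global amount is unchanged. result = 18

The answer is 18.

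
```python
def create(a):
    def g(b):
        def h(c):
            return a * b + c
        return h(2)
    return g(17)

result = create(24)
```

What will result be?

Step 1: a = 24, b = 17, c = 2.
Step 2: h() computes a * b + c = 24 * 17 + 2 = 410.
Step 3: result = 410

The answer is 410.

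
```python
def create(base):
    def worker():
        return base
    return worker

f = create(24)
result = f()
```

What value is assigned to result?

Step 1: create(24) creates closure capturing base = 24.
Step 2: f() returns the captured base = 24.
Step 3: result = 24

The answer is 24.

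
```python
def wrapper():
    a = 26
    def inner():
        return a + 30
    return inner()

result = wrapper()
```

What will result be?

Step 1: wrapper() defines a = 26.
Step 2: inner() reads a = 26 from enclosing scope, returns 26 + 30 = 56.
Step 3: result = 56

The answer is 56.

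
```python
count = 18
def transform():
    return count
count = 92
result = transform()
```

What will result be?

Step 1: count is first set to 18, then reassigned to 92.
Step 2: transform() is called after the reassignment, so it looks up the current global count = 92.
Step 3: result = 92

The answer is 92.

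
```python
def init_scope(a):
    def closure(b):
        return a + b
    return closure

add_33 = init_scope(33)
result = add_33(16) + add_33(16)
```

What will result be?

Step 1: add_33 captures a = 33.
Step 2: add_33(16) = 33 + 16 = 49, called twice.
Step 3: result = 49 + 49 = 98

The answer is 98.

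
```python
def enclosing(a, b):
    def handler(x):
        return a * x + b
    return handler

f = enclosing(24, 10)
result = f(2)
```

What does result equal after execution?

Step 1: enclosing(24, 10) captures a = 24, b = 10.
Step 2: f(2) computes 24 * 2 + 10 = 58.
Step 3: result = 58

The answer is 58.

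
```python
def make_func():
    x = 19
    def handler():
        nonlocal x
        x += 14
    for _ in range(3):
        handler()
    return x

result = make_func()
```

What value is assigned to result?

Step 1: x = 19.
Step 2: handler() is called 3 times in a loop, each adding 14 via nonlocal.
Step 3: x = 19 + 14 * 3 = 61

The answer is 61.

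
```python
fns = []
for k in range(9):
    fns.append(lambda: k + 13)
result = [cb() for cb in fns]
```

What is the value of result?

Step 1: All lambdas capture k by reference. After the loop, k = 8.
Step 2: Each call returns 8 + 13 = 21.
Step 3: result = [21, 21, 21, 21, 21, 21, 21, 21, 21]

The answer is [21, 21, 21, 21, 21, 21, 21, 21, 21].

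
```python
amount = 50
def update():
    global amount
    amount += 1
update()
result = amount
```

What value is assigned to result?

Step 1: amount = 50 globally.
Step 2: update() modifies global amount: amount += 1 = 51.
Step 3: result = 51

The answer is 51.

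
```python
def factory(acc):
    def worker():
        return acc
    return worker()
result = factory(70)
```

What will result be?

Step 1: factory(70) binds parameter acc = 70.
Step 2: worker() looks up acc in enclosing scope and finds the parameter acc = 70.
Step 3: result = 70

The answer is 70.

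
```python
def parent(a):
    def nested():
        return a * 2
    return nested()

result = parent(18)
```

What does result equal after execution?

Step 1: parent(18) binds parameter a = 18.
Step 2: nested() accesses a = 18 from enclosing scope.
Step 3: result = 18 * 2 = 36

The answer is 36.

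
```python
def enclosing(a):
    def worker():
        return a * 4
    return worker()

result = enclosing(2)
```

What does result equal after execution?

Step 1: enclosing(2) binds parameter a = 2.
Step 2: worker() accesses a = 2 from enclosing scope.
Step 3: result = 2 * 4 = 8

The answer is 8.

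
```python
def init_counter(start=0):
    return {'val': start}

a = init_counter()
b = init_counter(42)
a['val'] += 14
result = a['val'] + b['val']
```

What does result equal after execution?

Step 1: init_counter() returns a new dict each call (immutable default 0).
Step 2: a = {'val': 0}, b = {'val': 42}.
Step 3: a['val'] += 14 = 14. result = 14 + 42 = 56

The answer is 56.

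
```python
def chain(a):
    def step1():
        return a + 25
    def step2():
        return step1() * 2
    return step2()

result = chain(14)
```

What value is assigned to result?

Step 1: chain(14) captures a = 14.
Step 2: step2() calls step1() which returns 14 + 25 = 39.
Step 3: step2() returns 39 * 2 = 78

The answer is 78.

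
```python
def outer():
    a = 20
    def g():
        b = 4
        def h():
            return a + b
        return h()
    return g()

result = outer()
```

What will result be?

Step 1: outer() defines a = 20. g() defines b = 4.
Step 2: h() accesses both from enclosing scopes: a = 20, b = 4.
Step 3: result = 20 + 4 = 24

The answer is 24.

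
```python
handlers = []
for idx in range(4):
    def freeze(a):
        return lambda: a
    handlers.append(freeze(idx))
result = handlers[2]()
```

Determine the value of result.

Step 1: freeze(idx) creates a new scope capturing a = idx at call time.
Step 2: handlers[2] = freeze(2), so its lambda captures a = 2.
Step 3: result = 2 (closure factory fixes late binding)

The answer is 2.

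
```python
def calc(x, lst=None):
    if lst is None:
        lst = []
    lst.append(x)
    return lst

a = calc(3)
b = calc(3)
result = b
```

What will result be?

Step 1: None default with guard creates a NEW list each call.
Step 2: a = [3] (fresh list). b = [3] (another fresh list).
Step 3: result = [3] (this is the fix for mutable default)

The answer is [3].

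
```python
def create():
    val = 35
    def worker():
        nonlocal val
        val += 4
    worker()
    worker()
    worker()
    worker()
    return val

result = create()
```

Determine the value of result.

Step 1: val starts at 35.
Step 2: worker() is called 4 times, each adding 4.
Step 3: val = 35 + 4 * 4 = 51

The answer is 51.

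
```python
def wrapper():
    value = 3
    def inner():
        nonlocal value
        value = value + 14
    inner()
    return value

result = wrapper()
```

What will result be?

Step 1: wrapper() sets value = 3.
Step 2: inner() uses nonlocal to modify value in wrapper's scope: value = 3 + 14 = 17.
Step 3: wrapper() returns the modified value = 17

The answer is 17.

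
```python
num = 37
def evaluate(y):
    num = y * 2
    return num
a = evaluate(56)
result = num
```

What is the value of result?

Step 1: Global num = 37.
Step 2: evaluate(56) creates local num = 56 * 2 = 112.
Step 3: Global num unchanged because no global keyword. result = 37

The answer is 37.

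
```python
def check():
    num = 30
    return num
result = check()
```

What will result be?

Step 1: check() defines num = 30 in its local scope.
Step 2: return num finds the local variable num = 30.
Step 3: result = 30

The answer is 30.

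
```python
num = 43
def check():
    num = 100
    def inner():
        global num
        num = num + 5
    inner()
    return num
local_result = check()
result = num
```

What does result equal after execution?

Step 1: Global num = 43. check() creates local num = 100.
Step 2: inner() declares global num and adds 5: global num = 43 + 5 = 48.
Step 3: check() returns its local num = 100 (unaffected by inner).
Step 4: result = global num = 48

The answer is 48.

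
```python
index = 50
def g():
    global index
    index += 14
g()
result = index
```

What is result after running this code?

Step 1: index = 50 globally.
Step 2: g() modifies global index: index += 14 = 64.
Step 3: result = 64

The answer is 64.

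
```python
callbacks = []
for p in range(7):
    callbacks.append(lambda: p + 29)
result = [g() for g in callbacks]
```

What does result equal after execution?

Step 1: All lambdas capture p by reference. After the loop, p = 6.
Step 2: Each call returns 6 + 29 = 35.
Step 3: result = [35, 35, 35, 35, 35, 35, 35]

The answer is [35, 35, 35, 35, 35, 35, 35].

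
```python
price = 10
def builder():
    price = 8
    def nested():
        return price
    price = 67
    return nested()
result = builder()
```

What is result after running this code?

Step 1: builder() sets price = 8, then later price = 67.
Step 2: nested() is called after price is reassigned to 67. Closures capture variables by reference, not by value.
Step 3: result = 67

The answer is 67.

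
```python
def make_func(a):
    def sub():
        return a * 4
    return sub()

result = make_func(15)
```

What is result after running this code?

Step 1: make_func(15) binds parameter a = 15.
Step 2: sub() accesses a = 15 from enclosing scope.
Step 3: result = 15 * 4 = 60

The answer is 60.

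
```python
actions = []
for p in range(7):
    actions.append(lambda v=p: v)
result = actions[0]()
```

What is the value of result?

Step 1: Default argument v=p captures p's value at each iteration.
Step 2: actions[0] captured v = 0 when p was 0.
Step 3: result = 0

The answer is 0.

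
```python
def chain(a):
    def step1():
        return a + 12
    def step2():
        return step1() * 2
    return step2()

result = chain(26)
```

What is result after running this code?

Step 1: chain(26) captures a = 26.
Step 2: step2() calls step1() which returns 26 + 12 = 38.
Step 3: step2() returns 38 * 2 = 76

The answer is 76.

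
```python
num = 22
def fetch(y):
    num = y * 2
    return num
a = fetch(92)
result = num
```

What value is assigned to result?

Step 1: Global num = 22.
Step 2: fetch(92) creates local num = 92 * 2 = 184.
Step 3: Global num unchanged because no global keyword. result = 22

The answer is 22.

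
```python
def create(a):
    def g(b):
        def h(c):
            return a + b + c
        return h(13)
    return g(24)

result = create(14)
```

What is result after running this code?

Step 1: a = 14, b = 24, c = 13 across three nested scopes.
Step 2: h() accesses all three via LEGB rule.
Step 3: result = 14 + 24 + 13 = 51

The answer is 51.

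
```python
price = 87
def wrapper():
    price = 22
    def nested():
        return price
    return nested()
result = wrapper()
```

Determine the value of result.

Step 1: price = 87 globally, but wrapper() defines price = 22 locally.
Step 2: nested() looks up price. Not in local scope, so checks enclosing scope (wrapper) and finds price = 22.
Step 3: result = 22

The answer is 22.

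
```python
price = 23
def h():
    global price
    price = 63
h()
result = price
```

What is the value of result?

Step 1: price = 23 globally.
Step 2: h() declares global price and sets it to 63.
Step 3: After h(), global price = 63. result = 63

The answer is 63.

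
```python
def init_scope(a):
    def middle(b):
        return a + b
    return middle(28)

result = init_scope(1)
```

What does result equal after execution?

Step 1: init_scope(1) passes a = 1.
Step 2: middle(28) has b = 28, reads a = 1 from enclosing.
Step 3: result = 1 + 28 = 29

The answer is 29.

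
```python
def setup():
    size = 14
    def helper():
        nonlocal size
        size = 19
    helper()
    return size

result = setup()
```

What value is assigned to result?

Step 1: setup() sets size = 14.
Step 2: helper() uses nonlocal to reassign size = 19.
Step 3: result = 19

The answer is 19.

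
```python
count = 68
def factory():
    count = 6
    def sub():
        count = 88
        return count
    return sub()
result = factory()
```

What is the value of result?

Step 1: Three scopes define count: global (68), factory (6), sub (88).
Step 2: sub() has its own local count = 88, which shadows both enclosing and global.
Step 3: result = 88 (local wins in LEGB)

The answer is 88.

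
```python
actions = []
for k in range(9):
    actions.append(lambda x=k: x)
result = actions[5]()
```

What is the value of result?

Step 1: Default argument x=k captures k's value at each iteration.
Step 2: actions[5] captured x = 5 when k was 5.
Step 3: result = 5

The answer is 5.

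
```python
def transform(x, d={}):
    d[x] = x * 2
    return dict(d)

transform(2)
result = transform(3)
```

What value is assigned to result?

Step 1: Mutable default dict is shared across calls.
Step 2: First call adds 2: 4. Second call adds 3: 6.
Step 3: result = {2: 4, 3: 6}

The answer is {2: 4, 3: 6}.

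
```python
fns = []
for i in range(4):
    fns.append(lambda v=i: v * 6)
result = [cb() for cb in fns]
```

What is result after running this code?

Step 1: Default arg v=i captures i at each iteration.
Step 2: fns[k] has v defaulting to k, returns k * 6.
Step 3: result = [0, 6, 12, 18]

The answer is [0, 6, 12, 18].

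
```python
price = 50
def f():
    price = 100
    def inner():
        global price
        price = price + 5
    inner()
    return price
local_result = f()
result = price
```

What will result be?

Step 1: Global price = 50. f() creates local price = 100.
Step 2: inner() declares global price and adds 5: global price = 50 + 5 = 55.
Step 3: f() returns its local price = 100 (unaffected by inner).
Step 4: result = global price = 55

The answer is 55.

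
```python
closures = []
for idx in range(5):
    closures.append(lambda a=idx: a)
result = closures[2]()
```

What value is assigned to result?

Step 1: Default argument a=idx captures idx's value at each iteration.
Step 2: closures[2] captured a = 2 when idx was 2.
Step 3: result = 2

The answer is 2.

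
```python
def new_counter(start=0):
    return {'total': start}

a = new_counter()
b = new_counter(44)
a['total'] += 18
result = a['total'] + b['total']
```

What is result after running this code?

Step 1: new_counter() returns a new dict each call (immutable default 0).
Step 2: a = {'total': 0}, b = {'total': 44}.
Step 3: a['total'] += 18 = 18. result = 18 + 44 = 62

The answer is 62.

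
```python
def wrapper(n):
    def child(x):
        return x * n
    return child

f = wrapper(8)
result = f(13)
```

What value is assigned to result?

Step 1: wrapper(8) creates a closure capturing n = 8.
Step 2: f(13) computes 13 * 8 = 104.
Step 3: result = 104

The answer is 104.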